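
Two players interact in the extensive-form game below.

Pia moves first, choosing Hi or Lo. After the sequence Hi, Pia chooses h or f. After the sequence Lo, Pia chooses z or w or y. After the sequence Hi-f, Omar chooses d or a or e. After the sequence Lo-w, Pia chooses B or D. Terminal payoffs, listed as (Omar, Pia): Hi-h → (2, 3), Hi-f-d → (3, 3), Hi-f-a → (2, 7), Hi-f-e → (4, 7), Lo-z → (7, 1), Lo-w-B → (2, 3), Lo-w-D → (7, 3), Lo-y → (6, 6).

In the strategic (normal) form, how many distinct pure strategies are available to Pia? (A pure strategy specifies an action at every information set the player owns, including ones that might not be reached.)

Pia owns the root with actions {Hi, Lo} — two choices.
Pia owns the node after Hi with actions {h, f} — two choices.
Pia owns the node after Lo with actions {z, w, y} — three choices.
Pia owns the node after Lo-w with actions {B, D} — two choices.
A pure strategy fixes one action at each information set independently, so the count is the product 2 × 2 × 3 × 2 = 24.

24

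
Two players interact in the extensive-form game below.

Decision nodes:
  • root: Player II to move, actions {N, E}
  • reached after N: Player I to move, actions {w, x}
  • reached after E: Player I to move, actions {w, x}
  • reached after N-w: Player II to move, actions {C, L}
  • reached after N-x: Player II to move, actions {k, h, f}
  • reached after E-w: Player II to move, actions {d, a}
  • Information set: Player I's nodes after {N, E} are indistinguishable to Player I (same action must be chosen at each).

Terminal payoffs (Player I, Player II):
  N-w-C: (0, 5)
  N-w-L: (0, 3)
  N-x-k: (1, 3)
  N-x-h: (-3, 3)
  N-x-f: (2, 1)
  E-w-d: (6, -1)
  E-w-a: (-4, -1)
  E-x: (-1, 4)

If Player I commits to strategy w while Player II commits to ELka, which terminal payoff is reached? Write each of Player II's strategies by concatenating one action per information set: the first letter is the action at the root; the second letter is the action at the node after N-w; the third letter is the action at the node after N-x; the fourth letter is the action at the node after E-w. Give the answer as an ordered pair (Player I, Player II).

Trace the play path from the root:
  Player II plays E
  Player I plays w at [E]
  Player II plays a at [E-w]
→ terminal payoff (-4, -1).
(Player II's choice at the node after N-w is never reached on this path, so it doesn't affect the outcome.)

(-4, -1)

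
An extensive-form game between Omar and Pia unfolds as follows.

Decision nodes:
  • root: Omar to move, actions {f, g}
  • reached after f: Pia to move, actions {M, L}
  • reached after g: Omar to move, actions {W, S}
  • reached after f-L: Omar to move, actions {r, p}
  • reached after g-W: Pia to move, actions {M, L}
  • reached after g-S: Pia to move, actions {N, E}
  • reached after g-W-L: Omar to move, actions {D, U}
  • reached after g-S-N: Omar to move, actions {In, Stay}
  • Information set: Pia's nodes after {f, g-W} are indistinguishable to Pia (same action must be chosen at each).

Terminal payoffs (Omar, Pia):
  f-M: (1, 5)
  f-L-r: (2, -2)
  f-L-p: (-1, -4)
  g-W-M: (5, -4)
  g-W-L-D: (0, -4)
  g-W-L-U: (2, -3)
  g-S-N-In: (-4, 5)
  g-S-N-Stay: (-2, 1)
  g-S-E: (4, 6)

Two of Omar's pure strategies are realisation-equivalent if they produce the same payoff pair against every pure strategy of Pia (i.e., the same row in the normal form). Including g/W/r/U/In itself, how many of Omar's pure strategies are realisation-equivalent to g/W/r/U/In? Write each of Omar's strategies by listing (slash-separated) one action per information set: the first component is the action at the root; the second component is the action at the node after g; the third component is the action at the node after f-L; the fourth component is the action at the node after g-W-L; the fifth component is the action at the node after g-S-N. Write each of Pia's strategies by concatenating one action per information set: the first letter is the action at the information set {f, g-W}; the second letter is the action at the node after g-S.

Row for g/W/r/U/In (columns MN, ME, LN, LE): (5,-4) (5,-4) (2,-3) (2,-3).
Under g/W/r/U/In, Omar's choice at the node after f-L and at the node after g-S-N can never be reached regardless of what Pia does, so varying those choices leaves every outcome unchanged.
Holding the reachable choices fixed and varying the unreachable ones freely already gives 2 × 2 = 4 equivalent strategies.
No other strategy reproduces this row, so those 4 are the full class: g/W/r/U/In, g/W/r/U/Stay, g/W/p/U/In, g/W/p/U/Stay.

4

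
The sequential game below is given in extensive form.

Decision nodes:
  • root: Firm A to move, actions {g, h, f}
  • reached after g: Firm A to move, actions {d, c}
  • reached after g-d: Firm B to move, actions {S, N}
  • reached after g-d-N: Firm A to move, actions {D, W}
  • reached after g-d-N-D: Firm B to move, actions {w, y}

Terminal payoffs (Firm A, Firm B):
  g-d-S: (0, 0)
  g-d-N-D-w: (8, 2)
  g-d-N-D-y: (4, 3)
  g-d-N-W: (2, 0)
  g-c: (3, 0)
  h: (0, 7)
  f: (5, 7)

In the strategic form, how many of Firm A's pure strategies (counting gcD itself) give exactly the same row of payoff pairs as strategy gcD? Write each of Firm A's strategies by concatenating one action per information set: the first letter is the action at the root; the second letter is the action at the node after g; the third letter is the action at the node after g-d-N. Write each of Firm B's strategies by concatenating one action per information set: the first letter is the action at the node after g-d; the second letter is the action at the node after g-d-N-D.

Row for gcD (columns Sw, Sy, Nw, Ny): (3,0) (3,0) (3,0) (3,0).
Under gcD, Firm A's choice at the node after g-d-N can never be reached regardless of what Firm B does, so varying those choices leaves every outcome unchanged.
Holding the reachable choices fixed and varying the unreachable one freely already gives 2 equivalent strategies.
No other strategy reproduces this row, so those 2 are the full class: gcD, gcW.

2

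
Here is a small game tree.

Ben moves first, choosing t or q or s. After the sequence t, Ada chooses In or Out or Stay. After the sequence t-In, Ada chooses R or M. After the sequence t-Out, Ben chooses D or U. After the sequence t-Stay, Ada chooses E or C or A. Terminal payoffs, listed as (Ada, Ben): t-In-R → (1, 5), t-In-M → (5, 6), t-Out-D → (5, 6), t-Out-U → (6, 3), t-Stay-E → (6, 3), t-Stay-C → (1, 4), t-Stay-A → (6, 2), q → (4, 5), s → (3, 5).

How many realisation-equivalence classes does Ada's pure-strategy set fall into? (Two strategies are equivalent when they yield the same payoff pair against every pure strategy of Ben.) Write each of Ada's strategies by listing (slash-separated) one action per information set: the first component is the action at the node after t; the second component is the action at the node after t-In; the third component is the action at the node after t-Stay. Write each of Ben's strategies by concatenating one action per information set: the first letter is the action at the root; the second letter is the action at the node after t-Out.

Ada has 18 pure strategies: In/R/E, In/R/C, In/R/A, In/M/E, In/M/C, In/M/A, Out/R/E, Out/R/C, Out/R/A, Out/M/E, Out/M/C, Out/M/A, Stay/R/E, Stay/R/C, Stay/R/A, Stay/M/E, Stay/M/C, Stay/M/A. Columns: tD, tU, qD, qU, sD, sU.
{In/R/E, In/R/C, In/R/A} → row (1,5) (1,5) (4,5) (4,5) (3,5) (3,5)
{In/M/E, In/M/C, In/M/A} → row (5,6) (5,6) (4,5) (4,5) (3,5) (3,5)
{Out/R/E, Out/R/C, Out/R/A, Out/M/E, Out/M/C, Out/M/A} → row (5,6) (6,3) (4,5) (4,5) (3,5) (3,5)
{Stay/R/E, Stay/M/E} → row (6,3) (6,3) (4,5) (4,5) (3,5) (3,5)
{Stay/R/C, Stay/M/C} → row (1,4) (1,4) (4,5) (4,5) (3,5) (3,5)
{Stay/R/A, Stay/M/A} → row (6,2) (6,2) (4,5) (4,5) (3,5) (3,5)
That's 6 distinct rows out of 18 strategies.

6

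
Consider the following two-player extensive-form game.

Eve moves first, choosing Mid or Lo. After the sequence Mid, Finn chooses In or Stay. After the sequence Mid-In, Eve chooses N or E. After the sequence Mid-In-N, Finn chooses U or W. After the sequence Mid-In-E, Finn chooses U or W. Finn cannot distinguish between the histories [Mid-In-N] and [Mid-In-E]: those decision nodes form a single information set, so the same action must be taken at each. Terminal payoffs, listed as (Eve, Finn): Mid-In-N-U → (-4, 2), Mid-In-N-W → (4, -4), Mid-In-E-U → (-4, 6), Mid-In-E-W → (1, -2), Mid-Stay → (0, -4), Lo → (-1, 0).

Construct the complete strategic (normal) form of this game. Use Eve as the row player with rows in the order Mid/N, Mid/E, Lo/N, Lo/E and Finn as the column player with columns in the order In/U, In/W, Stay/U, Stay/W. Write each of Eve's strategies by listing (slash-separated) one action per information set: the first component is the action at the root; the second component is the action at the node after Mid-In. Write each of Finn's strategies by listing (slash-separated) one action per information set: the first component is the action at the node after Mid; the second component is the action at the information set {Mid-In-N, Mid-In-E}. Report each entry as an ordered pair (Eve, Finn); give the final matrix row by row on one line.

          In/U     In/W   Stay/U   Stay/W
Mid/N   (-4,2)   (4,-4)   (0,-4)   (0,-4)
Mid/E   (-4,6)   (1,-2)   (0,-4)   (0,-4)
 Lo/N   (-1,0)   (-1,0)   (-1,0)   (-1,0)
 Lo/E   (-1,0)   (-1,0)   (-1,0)   (-1,0)

Mid/N: (-4,2) (4,-4) (0,-4) (0,-4) | Mid/E: (-4,6) (1,-2) (0,-4) (0,-4) | Lo/N: (-1,0) (-1,0) (-1,0) (-1,0) | Lo/E: (-1,0) (-1,0) (-1,0) (-1,0)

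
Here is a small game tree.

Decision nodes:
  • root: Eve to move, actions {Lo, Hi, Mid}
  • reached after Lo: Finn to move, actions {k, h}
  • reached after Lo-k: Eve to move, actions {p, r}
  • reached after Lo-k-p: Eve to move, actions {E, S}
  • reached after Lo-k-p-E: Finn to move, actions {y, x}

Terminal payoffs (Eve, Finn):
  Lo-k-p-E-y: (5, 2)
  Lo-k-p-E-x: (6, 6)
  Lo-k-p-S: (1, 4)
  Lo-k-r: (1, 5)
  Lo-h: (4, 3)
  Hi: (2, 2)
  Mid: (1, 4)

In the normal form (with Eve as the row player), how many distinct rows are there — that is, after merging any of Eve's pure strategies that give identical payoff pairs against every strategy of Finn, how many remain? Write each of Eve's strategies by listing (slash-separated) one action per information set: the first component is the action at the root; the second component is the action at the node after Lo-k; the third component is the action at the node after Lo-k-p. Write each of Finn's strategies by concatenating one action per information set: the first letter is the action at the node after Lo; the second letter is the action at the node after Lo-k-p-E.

Eve has 12 pure strategies: Lo/p/E, Lo/p/S, Lo/r/E, Lo/r/S, Hi/p/E, Hi/p/S, Hi/r/E, Hi/r/S, Mid/p/E, Mid/p/S, Mid/r/E, Mid/r/S. Columns: ky, kx, hy, hx.
{Lo/p/E} → row (5,2) (6,6) (4,3) (4,3)
{Lo/p/S} → row (1,4) (1,4) (4,3) (4,3)
{Lo/r/E, Lo/r/S} → row (1,5) (1,5) (4,3) (4,3)
{Hi/p/E, Hi/p/S, Hi/r/E, Hi/r/S} → row (2,2) (2,2) (2,2) (2,2)
{Mid/p/E, Mid/p/S, Mid/r/E, Mid/r/S} → row (1,4) (1,4) (1,4) (1,4)
That's 5 distinct rows out of 12 strategies.

5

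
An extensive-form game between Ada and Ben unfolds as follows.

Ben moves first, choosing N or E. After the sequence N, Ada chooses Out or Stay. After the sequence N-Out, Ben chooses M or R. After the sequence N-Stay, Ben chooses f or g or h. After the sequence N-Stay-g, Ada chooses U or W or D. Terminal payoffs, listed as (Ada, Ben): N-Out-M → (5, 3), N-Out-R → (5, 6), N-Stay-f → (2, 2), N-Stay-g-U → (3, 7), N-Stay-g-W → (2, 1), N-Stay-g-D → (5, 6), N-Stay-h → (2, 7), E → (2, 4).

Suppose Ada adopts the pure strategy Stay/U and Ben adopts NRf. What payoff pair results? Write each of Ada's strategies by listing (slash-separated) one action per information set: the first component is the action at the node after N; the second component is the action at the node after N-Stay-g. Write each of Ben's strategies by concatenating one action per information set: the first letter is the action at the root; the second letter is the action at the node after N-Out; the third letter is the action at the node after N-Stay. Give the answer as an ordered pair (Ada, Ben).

(2, 2)

Trace the play path from the root:
  Ben plays N
  Ada plays Stay at [N]
  Ben plays f at [N-Stay]
→ terminal payoff (2, 2).
(Ada's choice at the node after N-Stay-g is never reached on this path, so it doesn't affect the outcome.)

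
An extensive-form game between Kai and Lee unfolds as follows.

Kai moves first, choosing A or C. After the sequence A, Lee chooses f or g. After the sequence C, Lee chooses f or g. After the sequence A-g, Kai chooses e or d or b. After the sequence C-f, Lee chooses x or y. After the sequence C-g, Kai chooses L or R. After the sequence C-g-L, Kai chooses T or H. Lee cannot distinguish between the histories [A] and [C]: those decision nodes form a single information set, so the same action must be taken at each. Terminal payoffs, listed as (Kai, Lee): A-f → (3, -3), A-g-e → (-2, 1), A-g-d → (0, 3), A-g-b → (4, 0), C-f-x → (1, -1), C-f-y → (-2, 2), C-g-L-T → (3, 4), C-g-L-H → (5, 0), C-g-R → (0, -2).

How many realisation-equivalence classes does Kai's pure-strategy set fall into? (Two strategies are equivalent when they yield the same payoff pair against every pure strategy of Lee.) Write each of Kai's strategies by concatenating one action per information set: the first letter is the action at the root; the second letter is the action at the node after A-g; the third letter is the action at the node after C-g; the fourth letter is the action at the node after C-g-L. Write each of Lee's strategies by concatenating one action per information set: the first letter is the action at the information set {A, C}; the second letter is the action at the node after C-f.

6

Kai has 24 pure strategies: AeLT, AeLH, AeRT, AeRH, AdLT, AdLH, AdRT, AdRH, AbLT, AbLH, AbRT, AbRH, CeLT, CeLH, CeRT, CeRH, CdLT, CdLH, CdRT, CdRH, CbLT, CbLH, CbRT, CbRH. Columns: fx, fy, gx, gy.
{AeLT, AeLH, AeRT, AeRH} → row (3,-3) (3,-3) (-2,1) (-2,1)
{AdLT, AdLH, AdRT, AdRH} → row (3,-3) (3,-3) (0,3) (0,3)
{AbLT, AbLH, AbRT, AbRH} → row (3,-3) (3,-3) (4,0) (4,0)
{CeLT, CdLT, CbLT} → row (1,-1) (-2,2) (3,4) (3,4)
{CeLH, CdLH, CbLH} → row (1,-1) (-2,2) (5,0) (5,0)
{CeRT, CeRH, CdRT, CdRH, CbRT, CbRH} → row (1,-1) (-2,2) (0,-2) (0,-2)
That's 6 distinct rows out of 24 strategies.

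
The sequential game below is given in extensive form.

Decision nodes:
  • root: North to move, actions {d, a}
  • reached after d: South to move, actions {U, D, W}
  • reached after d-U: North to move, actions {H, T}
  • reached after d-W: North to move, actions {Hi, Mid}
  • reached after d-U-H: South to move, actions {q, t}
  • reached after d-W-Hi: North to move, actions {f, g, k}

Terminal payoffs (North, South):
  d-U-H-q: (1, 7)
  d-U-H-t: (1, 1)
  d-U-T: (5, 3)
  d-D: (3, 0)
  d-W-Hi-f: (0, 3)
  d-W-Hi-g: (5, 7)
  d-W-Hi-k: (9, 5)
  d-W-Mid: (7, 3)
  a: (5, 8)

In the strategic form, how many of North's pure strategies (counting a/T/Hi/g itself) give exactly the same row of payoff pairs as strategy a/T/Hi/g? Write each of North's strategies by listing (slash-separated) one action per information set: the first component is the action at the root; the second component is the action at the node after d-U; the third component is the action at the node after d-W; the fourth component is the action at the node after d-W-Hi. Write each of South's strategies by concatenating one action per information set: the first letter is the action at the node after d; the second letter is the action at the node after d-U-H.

Row for a/T/Hi/g (columns Uq, Ut, Dq, Dt, Wq, Wt): (5,8) (5,8) (5,8) (5,8) (5,8) (5,8).
Under a/T/Hi/g, North's choice at the node after d-U and at the node after d-W and at the node after d-W-Hi can never be reached regardless of what South does, so varying those choices leaves every outcome unchanged.
Holding the reachable choices fixed and varying the unreachable ones freely already gives 2 × 2 × 3 = 12 equivalent strategies.
No other strategy reproduces this row, so those 12 are the full class: a/H/Hi/f, a/H/Hi/g, a/H/Hi/k, a/H/Mid/f, a/H/Mid/g, a/H/Mid/k, a/T/Hi/f, a/T/Hi/g, a/T/Hi/k, a/T/Mid/f, a/T/Mid/g, a/T/Mid/k.

12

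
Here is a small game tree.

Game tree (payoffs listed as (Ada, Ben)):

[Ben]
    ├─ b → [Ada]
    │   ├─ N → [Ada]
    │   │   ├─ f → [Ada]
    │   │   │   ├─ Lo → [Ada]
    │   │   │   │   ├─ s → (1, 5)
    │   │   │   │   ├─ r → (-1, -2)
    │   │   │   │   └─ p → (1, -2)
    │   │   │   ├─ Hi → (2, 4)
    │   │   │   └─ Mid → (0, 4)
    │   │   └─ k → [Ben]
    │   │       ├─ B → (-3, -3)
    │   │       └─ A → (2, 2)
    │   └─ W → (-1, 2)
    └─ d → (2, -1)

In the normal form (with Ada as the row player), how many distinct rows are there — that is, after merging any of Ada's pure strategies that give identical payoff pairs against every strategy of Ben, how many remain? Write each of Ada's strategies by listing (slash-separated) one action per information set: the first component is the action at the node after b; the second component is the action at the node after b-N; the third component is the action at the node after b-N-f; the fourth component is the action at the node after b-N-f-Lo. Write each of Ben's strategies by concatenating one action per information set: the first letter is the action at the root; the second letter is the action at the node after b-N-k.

Ada has 36 pure strategies: N/f/Lo/s, N/f/Lo/r, N/f/Lo/p, N/f/Hi/s, N/f/Hi/r, N/f/Hi/p, N/f/Mid/s, N/f/Mid/r, N/f/Mid/p, N/k/Lo/s, N/k/Lo/r, N/k/Lo/p, N/k/Hi/s, N/k/Hi/r, N/k/Hi/p, N/k/Mid/s, N/k/Mid/r, N/k/Mid/p, W/f/Lo/s, W/f/Lo/r, W/f/Lo/p, W/f/Hi/s, W/f/Hi/r, W/f/Hi/p, W/f/Mid/s, W/f/Mid/r, W/f/Mid/p, W/k/Lo/s, W/k/Lo/r, W/k/Lo/p, W/k/Hi/s, W/k/Hi/r, W/k/Hi/p, W/k/Mid/s, W/k/Mid/r, W/k/Mid/p. Columns: bB, bA, dB, dA.
{N/f/Lo/s} → row (1,5) (1,5) (2,-1) (2,-1)
{N/f/Lo/r} → row (-1,-2) (-1,-2) (2,-1) (2,-1)
{N/f/Lo/p} → row (1,-2) (1,-2) (2,-1) (2,-1)
{N/f/Hi/s, N/f/Hi/r, N/f/Hi/p} → row (2,4) (2,4) (2,-1) (2,-1)
{N/f/Mid/s, N/f/Mid/r, N/f/Mid/p} → row (0,4) (0,4) (2,-1) (2,-1)
{N/k/Lo/s, N/k/Lo/r, N/k/Lo/p, N/k/Hi/s, N/k/Hi/r, N/k/Hi/p, N/k/Mid/s, N/k/Mid/r, N/k/Mid/p} → row (-3,-3) (2,2) (2,-1) (2,-1)
{W/f/Lo/s, W/f/Lo/r, W/f/Lo/p, W/f/Hi/s, W/f/Hi/r, W/f/Hi/p, W/f/Mid/s, W/f/Mid/r, W/f/Mid/p, W/k/Lo/s, W/k/Lo/r, W/k/Lo/p, W/k/Hi/s, W/k/Hi/r, W/k/Hi/p, W/k/Mid/s, W/k/Mid/r, W/k/Mid/p} → row (-1,2) (-1,2) (2,-1) (2,-1)
That's 7 distinct rows out of 36 strategies.

7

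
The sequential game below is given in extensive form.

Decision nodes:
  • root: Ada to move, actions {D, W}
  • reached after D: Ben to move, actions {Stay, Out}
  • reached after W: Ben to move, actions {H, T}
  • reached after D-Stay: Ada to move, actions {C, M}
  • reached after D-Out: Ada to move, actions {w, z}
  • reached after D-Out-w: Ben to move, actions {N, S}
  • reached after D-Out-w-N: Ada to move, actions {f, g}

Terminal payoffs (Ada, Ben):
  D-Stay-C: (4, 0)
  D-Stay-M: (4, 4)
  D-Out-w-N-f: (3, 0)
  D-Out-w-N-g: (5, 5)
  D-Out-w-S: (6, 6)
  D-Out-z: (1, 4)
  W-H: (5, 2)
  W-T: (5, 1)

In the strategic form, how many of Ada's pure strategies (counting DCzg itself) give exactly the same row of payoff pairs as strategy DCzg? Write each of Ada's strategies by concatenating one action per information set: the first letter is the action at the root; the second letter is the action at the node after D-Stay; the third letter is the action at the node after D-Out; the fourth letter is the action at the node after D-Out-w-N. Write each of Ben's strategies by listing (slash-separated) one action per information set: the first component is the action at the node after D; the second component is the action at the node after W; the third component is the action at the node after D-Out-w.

2

Row for DCzg (columns Stay/H/N, Stay/H/S, Stay/T/N, Stay/T/S, Out/H/N, Out/H/S, Out/T/N, Out/T/S): (4,0) (4,0) (4,0) (4,0) (1,4) (1,4) (1,4) (1,4).
Under DCzg, Ada's choice at the node after D-Out-w-N can never be reached regardless of what Ben does, so varying those choices leaves every outcome unchanged.
Holding the reachable choices fixed and varying the unreachable one freely already gives 2 equivalent strategies.
No other strategy reproduces this row, so those 2 are the full class: DCzf, DCzg.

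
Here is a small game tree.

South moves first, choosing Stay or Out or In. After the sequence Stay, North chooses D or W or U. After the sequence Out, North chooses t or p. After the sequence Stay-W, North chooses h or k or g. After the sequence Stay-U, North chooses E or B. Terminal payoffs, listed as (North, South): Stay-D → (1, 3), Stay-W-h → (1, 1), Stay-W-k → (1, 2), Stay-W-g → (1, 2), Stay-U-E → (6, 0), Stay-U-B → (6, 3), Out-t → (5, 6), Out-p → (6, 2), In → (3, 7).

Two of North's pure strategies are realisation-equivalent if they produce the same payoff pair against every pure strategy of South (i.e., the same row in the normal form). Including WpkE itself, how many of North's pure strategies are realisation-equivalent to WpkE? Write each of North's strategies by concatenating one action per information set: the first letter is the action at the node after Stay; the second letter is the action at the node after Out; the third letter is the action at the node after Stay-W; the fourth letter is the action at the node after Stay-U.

Row for WpkE (columns Stay, Out, In): (1,2) (6,2) (3,7).
Under WpkE, North's choice at the node after Stay-U can never be reached regardless of what South does, so varying those choices leaves every outcome unchanged.
Holding the reachable choices fixed and varying the unreachable one freely already gives 2 equivalent strategies.
Checking the remaining rows, WpgE, WpgB also happen to give the same payoffs in every column, bringing the total to 4: WpkE, WpkB, WpgE, WpgB.

4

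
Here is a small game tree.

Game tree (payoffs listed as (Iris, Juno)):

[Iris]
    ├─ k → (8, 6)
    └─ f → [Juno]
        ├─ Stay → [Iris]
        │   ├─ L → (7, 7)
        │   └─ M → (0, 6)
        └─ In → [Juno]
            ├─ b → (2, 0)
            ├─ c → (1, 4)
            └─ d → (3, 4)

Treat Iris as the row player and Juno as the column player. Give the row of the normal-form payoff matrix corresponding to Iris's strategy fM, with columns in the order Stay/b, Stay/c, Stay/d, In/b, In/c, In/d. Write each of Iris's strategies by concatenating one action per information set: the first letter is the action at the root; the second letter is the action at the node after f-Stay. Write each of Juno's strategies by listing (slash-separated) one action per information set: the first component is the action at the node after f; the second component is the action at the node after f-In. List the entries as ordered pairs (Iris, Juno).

vs Stay/b: Iris plays f → Juno plays Stay at [f] → Iris plays M at [f-Stay] → (0, 6)
vs Stay/c: Iris plays f → Juno plays Stay at [f] → Iris plays M at [f-Stay] → (0, 6)
vs Stay/d: Iris plays f → Juno plays Stay at [f] → Iris plays M at [f-Stay] → (0, 6)
vs In/b: Iris plays f → Juno plays In at [f] → Juno plays b at [f-In] → (2, 0)
vs In/c: Iris plays f → Juno plays In at [f] → Juno plays c at [f-In] → (1, 4)
vs In/d: Iris plays f → Juno plays In at [f] → Juno plays d at [f-In] → (3, 4)

(0,6) (0,6) (0,6) (2,0) (1,4) (3,4)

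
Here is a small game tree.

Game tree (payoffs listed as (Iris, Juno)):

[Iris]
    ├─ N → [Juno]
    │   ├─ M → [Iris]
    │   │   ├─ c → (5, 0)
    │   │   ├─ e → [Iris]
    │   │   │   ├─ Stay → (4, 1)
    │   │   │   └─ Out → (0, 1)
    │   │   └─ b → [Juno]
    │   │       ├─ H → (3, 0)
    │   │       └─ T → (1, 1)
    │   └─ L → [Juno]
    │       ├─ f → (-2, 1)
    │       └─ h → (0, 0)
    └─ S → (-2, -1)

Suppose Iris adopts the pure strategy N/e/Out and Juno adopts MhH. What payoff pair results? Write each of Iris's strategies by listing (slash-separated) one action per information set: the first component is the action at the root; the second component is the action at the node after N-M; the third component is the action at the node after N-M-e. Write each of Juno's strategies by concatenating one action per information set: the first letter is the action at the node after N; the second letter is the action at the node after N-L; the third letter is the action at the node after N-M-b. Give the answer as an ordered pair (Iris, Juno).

Trace the play path from the root:
  Iris plays N
  Juno plays M at [N]
  Iris plays e at [N-M]
  Iris plays Out at [N-M-e]
→ terminal payoff (0, 1).
(Juno's choice at the node after N-L is never reached on this path, so it doesn't affect the outcome.)

(0, 1)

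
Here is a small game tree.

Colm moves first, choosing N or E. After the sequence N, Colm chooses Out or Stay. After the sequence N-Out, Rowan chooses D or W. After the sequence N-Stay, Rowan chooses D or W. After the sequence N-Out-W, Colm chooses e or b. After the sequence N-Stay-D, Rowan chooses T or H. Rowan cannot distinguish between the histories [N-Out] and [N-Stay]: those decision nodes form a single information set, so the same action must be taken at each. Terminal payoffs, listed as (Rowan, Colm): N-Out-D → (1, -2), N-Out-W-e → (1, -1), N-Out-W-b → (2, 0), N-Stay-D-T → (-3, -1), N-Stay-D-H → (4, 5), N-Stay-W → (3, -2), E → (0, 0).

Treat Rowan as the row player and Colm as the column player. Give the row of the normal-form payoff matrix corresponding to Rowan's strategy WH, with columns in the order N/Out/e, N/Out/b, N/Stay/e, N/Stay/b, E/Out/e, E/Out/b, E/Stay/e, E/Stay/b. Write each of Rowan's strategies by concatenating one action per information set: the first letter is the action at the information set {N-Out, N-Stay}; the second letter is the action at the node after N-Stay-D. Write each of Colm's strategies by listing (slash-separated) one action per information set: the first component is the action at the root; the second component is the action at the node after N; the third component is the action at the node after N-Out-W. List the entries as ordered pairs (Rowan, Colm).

vs N/Out/e: Colm plays N → Colm plays Out at [N] → Rowan plays W at [N-Out] → Colm plays e at [N-Out-W] → (1, -1)
vs N/Out/b: Colm plays N → Colm plays Out at [N] → Rowan plays W at [N-Out] → Colm plays b at [N-Out-W] → (2, 0)
vs N/Stay/e: Colm plays N → Colm plays Stay at [N] → Rowan plays W at [N-Stay] → (3, -2)
vs N/Stay/b: Colm plays N → Colm plays Stay at [N] → Rowan plays W at [N-Stay] → (3, -2)
vs E/Out/e: Colm plays E → (0, 0)
vs E/Out/b: Colm plays E → (0, 0)
vs E/Stay/e: Colm plays E → (0, 0)
vs E/Stay/b: Colm plays E → (0, 0)

(1,-1) (2,0) (3,-2) (3,-2) (0,0) (0,0) (0,0) (0,0)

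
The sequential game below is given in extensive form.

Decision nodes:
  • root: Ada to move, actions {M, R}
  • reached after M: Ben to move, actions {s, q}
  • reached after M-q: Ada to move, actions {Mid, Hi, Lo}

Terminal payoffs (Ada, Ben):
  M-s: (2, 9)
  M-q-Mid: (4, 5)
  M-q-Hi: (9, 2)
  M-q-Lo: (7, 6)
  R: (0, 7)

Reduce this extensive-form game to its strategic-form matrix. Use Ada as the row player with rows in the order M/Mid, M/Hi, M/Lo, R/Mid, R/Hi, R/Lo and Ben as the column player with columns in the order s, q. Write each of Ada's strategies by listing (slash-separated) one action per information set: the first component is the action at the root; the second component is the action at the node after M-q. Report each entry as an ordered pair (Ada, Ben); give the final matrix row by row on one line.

             s        q
M/Mid    (2,9)    (4,5)
 M/Hi    (2,9)    (9,2)
 M/Lo    (2,9)    (7,6)
R/Mid    (0,7)    (0,7)
 R/Hi    (0,7)    (0,7)
 R/Lo    (0,7)    (0,7)

M/Mid: (2,9) (4,5) | M/Hi: (2,9) (9,2) | M/Lo: (2,9) (7,6) | R/Mid: (0,7) (0,7) | R/Hi: (0,7) (0,7) | R/Lo: (0,7) (0,7)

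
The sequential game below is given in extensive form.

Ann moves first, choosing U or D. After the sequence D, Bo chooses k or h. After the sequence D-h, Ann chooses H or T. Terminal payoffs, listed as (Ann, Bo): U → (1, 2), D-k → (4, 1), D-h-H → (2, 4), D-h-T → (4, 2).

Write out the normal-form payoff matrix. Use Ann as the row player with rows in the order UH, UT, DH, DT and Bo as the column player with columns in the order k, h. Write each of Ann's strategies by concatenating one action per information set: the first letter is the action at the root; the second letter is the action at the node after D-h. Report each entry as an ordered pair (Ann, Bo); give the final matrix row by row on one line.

            k        h
  UH    (1,2)    (1,2)
  UT    (1,2)    (1,2)
  DH    (4,1)    (2,4)
  DT    (4,1)    (4,2)

UH: (1,2) (1,2) | UT: (1,2) (1,2) | DH: (4,1) (2,4) | DT: (4,1) (4,2)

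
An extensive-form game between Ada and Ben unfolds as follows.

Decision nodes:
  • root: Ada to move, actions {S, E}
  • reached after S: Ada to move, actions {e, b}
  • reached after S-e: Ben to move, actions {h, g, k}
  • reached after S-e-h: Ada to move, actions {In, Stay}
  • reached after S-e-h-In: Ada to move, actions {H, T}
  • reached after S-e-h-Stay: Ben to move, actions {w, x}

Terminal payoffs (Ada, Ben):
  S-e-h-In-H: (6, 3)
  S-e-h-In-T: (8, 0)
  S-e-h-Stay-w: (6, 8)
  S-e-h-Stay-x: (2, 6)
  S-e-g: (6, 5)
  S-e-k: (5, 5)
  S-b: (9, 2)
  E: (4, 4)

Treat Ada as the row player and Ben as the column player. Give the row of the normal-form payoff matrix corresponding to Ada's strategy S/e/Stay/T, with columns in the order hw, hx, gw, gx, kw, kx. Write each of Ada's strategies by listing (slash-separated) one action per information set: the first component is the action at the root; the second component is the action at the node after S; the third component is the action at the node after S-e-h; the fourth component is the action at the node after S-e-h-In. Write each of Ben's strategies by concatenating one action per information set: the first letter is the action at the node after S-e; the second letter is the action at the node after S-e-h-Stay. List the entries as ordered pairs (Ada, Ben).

(6,8) (2,6) (6,5) (6,5) (5,5) (5,5)

vs hw: Ada plays S → Ada plays e at [S] → Ben plays h at [S-e] → Ada plays Stay at [S-e-h] → Ben plays w at [S-e-h-Stay] → (6, 8)
vs hx: Ada plays S → Ada plays e at [S] → Ben plays h at [S-e] → Ada plays Stay at [S-e-h] → Ben plays x at [S-e-h-Stay] → (2, 6)
vs gw: Ada plays S → Ada plays e at [S] → Ben plays g at [S-e] → (6, 5)
vs gx: Ada plays S → Ada plays e at [S] → Ben plays g at [S-e] → (6, 5)
vs kw: Ada plays S → Ada plays e at [S] → Ben plays k at [S-e] → (5, 5)
vs kx: Ada plays S → Ada plays e at [S] → Ben plays k at [S-e] → (5, 5)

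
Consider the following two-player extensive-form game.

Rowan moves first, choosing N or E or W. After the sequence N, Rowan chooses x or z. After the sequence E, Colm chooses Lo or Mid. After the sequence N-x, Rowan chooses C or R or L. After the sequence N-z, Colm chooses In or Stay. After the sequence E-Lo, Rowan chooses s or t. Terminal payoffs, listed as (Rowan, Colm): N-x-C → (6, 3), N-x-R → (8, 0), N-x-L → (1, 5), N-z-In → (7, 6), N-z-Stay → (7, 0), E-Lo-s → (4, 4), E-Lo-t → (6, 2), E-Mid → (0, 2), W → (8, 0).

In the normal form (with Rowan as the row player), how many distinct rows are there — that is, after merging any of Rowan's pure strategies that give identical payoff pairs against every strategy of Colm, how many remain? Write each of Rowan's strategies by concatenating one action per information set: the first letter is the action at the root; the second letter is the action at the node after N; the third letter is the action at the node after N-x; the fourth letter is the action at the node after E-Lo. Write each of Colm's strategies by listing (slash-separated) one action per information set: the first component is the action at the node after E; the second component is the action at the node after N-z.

Rowan has 36 pure strategies: NxCs, NxCt, NxRs, NxRt, NxLs, NxLt, NzCs, NzCt, NzRs, NzRt, NzLs, NzLt, ExCs, ExCt, ExRs, ExRt, ExLs, ExLt, EzCs, EzCt, EzRs, EzRt, EzLs, EzLt, WxCs, WxCt, WxRs, WxRt, WxLs, WxLt, WzCs, WzCt, WzRs, WzRt, WzLs, WzLt. Columns: Lo/In, Lo/Stay, Mid/In, Mid/Stay.
{NxCs, NxCt} → row (6,3) (6,3) (6,3) (6,3)
{NxRs, NxRt, WxCs, WxCt, WxRs, WxRt, WxLs, WxLt, WzCs, WzCt, WzRs, WzRt, WzLs, WzLt} → row (8,0) (8,0) (8,0) (8,0)
{NxLs, NxLt} → row (1,5) (1,5) (1,5) (1,5)
{NzCs, NzCt, NzRs, NzRt, NzLs, NzLt} → row (7,6) (7,0) (7,6) (7,0)
{ExCs, ExRs, ExLs, EzCs, EzRs, EzLs} → row (4,4) (4,4) (0,2) (0,2)
{ExCt, ExRt, ExLt, EzCt, EzRt, EzLt} → row (6,2) (6,2) (0,2) (0,2)
That's 6 distinct rows out of 36 strategies.

6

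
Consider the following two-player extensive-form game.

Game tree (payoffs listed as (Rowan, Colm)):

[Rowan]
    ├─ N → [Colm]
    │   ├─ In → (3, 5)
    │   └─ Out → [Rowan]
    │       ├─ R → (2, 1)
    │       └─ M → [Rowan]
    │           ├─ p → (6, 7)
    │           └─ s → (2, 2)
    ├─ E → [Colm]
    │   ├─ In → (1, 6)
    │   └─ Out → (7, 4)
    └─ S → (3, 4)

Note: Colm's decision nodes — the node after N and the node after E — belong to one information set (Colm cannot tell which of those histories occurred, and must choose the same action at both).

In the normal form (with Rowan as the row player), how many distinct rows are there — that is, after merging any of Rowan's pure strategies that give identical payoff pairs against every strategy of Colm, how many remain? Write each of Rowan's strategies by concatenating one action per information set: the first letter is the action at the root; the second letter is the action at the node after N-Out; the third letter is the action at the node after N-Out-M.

Rowan has 12 pure strategies: NRp, NRs, NMp, NMs, ERp, ERs, EMp, EMs, SRp, SRs, SMp, SMs. Columns: In, Out.
{NRp, NRs} → row (3,5) (2,1)
{NMp} → row (3,5) (6,7)
{NMs} → row (3,5) (2,2)
{ERp, ERs, EMp, EMs} → row (1,6) (7,4)
{SRp, SRs, SMp, SMs} → row (3,4) (3,4)
That's 5 distinct rows out of 12 strategies.

5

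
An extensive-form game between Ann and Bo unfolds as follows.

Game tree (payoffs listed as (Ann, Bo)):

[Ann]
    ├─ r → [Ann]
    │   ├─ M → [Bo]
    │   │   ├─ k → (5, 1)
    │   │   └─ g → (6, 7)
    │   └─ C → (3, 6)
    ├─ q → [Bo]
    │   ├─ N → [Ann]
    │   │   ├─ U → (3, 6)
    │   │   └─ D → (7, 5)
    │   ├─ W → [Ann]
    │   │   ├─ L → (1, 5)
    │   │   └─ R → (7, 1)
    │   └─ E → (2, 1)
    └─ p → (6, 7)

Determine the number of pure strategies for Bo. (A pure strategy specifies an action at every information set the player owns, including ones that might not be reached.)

6

Bo owns the node after q with actions {N, W, E} — three choices.
Bo owns the node after r-M with actions {k, g} — two choices.
A pure strategy fixes one action at each information set independently, so the count is the product 3 × 2 = 6.
(For reference, Ann has 24 pure strategies, giving a 6×24 normal-form matrix.)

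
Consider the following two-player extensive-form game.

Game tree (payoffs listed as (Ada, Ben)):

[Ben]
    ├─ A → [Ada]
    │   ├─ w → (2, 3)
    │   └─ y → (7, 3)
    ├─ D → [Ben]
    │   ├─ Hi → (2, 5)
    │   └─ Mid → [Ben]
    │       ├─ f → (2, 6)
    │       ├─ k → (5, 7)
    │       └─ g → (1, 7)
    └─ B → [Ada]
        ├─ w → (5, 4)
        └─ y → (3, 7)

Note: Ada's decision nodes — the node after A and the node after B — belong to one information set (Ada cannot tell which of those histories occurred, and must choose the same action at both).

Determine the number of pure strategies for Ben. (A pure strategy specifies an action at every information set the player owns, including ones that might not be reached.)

18

Ben owns the root with actions {A, D, B} — three choices.
Ben owns the node after D with actions {Hi, Mid} — two choices.
Ben owns the node after D-Mid with actions {f, k, g} — three choices.
A pure strategy fixes one action at each information set independently, so the count is the product 3 × 2 × 3 = 18.
(For reference, Ada has 2 pure strategies, giving a 18×2 normal-form matrix.)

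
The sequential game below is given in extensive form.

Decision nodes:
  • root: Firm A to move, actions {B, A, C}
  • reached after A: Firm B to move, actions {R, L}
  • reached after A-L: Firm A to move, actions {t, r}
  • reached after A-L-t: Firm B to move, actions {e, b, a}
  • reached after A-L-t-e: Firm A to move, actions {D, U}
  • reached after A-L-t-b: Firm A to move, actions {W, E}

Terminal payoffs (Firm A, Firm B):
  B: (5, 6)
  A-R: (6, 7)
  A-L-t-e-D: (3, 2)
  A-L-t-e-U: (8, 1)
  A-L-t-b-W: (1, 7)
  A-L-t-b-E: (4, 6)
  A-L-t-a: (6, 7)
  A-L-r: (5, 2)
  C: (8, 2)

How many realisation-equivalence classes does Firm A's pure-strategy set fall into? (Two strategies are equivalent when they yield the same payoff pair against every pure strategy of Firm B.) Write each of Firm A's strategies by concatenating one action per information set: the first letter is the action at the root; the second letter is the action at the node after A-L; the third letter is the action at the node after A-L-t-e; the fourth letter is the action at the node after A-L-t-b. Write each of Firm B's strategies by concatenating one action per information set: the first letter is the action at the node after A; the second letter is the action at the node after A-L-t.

Firm A has 24 pure strategies: BtDW, BtDE, BtUW, BtUE, BrDW, BrDE, BrUW, BrUE, AtDW, AtDE, AtUW, AtUE, ArDW, ArDE, ArUW, ArUE, CtDW, CtDE, CtUW, CtUE, CrDW, CrDE, CrUW, CrUE. Columns: Re, Rb, Ra, Le, Lb, La.
{BtDW, BtDE, BtUW, BtUE, BrDW, BrDE, BrUW, BrUE} → row (5,6) (5,6) (5,6) (5,6) (5,6) (5,6)
{AtDW} → row (6,7) (6,7) (6,7) (3,2) (1,7) (6,7)
{AtDE} → row (6,7) (6,7) (6,7) (3,2) (4,6) (6,7)
{AtUW} → row (6,7) (6,7) (6,7) (8,1) (1,7) (6,7)
{AtUE} → row (6,7) (6,7) (6,7) (8,1) (4,6) (6,7)
{ArDW, ArDE, ArUW, ArUE} → row (6,7) (6,7) (6,7) (5,2) (5,2) (5,2)
{CtDW, CtDE, CtUW, CtUE, CrDW, CrDE, CrUW, CrUE} → row (8,2) (8,2) (8,2) (8,2) (8,2) (8,2)
That's 7 distinct rows out of 24 strategies.

7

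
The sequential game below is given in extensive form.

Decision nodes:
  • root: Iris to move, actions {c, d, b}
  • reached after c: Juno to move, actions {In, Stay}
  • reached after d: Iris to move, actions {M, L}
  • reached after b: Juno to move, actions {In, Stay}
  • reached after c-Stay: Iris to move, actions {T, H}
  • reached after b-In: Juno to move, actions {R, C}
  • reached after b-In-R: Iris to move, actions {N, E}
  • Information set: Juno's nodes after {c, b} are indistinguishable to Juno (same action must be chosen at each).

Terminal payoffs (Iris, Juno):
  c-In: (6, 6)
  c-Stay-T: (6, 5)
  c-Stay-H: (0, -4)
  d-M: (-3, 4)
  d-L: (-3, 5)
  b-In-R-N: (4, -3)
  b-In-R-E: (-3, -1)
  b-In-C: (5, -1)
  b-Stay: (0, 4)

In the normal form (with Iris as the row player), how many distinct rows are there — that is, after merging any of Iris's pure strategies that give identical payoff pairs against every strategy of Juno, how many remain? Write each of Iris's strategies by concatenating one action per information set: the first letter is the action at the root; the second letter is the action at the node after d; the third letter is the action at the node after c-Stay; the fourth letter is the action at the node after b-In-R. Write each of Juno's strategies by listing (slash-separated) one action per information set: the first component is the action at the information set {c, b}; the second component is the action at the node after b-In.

6

Iris has 24 pure strategies: cMTN, cMTE, cMHN, cMHE, cLTN, cLTE, cLHN, cLHE, dMTN, dMTE, dMHN, dMHE, dLTN, dLTE, dLHN, dLHE, bMTN, bMTE, bMHN, bMHE, bLTN, bLTE, bLHN, bLHE. Columns: In/R, In/C, Stay/R, Stay/C.
{cMTN, cMTE, cLTN, cLTE} → row (6,6) (6,6) (6,5) (6,5)
{cMHN, cMHE, cLHN, cLHE} → row (6,6) (6,6) (0,-4) (0,-4)
{dMTN, dMTE, dMHN, dMHE} → row (-3,4) (-3,4) (-3,4) (-3,4)
{dLTN, dLTE, dLHN, dLHE} → row (-3,5) (-3,5) (-3,5) (-3,5)
{bMTN, bMHN, bLTN, bLHN} → row (4,-3) (5,-1) (0,4) (0,4)
{bMTE, bMHE, bLTE, bLHE} → row (-3,-1) (5,-1) (0,4) (0,4)
That's 6 distinct rows out of 24 strategies.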